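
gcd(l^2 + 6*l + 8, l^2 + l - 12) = l + 4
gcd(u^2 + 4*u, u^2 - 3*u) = u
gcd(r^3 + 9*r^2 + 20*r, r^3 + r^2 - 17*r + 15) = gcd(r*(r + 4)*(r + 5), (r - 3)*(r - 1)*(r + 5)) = r + 5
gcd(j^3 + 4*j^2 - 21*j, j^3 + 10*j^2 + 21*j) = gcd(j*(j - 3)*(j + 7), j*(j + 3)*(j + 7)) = j^2 + 7*j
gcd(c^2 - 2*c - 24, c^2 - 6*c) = c - 6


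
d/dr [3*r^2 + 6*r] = 6*r + 6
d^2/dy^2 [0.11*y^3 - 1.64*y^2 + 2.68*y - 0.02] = 0.66*y - 3.28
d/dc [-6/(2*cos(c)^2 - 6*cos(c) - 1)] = 12*(3 - 2*cos(c))*sin(c)/(6*cos(c) - cos(2*c))^2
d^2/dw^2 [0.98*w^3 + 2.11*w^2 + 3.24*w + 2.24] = 5.88*w + 4.22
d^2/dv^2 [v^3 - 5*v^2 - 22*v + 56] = 6*v - 10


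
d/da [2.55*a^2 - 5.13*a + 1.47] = 5.1*a - 5.13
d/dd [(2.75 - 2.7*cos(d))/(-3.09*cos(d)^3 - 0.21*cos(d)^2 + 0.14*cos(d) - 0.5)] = (16.686*cos(d)^3 - 24.9255*cos(d)^2 - 1.155*cos(d) - 0.965)*sin(d)/(9.5481*cos(d)^6 + 1.2978*cos(d)^5 - 0.8211*cos(d)^4 + 3.0312*cos(d)^3 + 0.2296*cos(d)^2 - 0.14*cos(d) + 0.25)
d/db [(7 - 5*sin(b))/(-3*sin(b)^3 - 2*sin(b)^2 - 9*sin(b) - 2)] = (-30*sin(b)^3 + 53*sin(b)^2 + 28*sin(b) + 73)*cos(b)/(3*sin(b)^3 + 2*sin(b)^2 + 9*sin(b) + 2)^2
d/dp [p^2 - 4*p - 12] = 2*p - 4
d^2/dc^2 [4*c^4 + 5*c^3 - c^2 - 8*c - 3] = 48*c^2 + 30*c - 2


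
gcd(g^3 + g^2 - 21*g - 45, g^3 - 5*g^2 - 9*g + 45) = g^2 - 2*g - 15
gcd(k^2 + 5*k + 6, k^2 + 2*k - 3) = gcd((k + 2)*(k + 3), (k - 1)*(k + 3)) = k + 3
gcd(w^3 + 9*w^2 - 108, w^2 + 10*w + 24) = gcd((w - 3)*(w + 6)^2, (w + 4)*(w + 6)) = w + 6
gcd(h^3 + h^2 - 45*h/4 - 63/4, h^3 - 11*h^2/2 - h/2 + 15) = h + 3/2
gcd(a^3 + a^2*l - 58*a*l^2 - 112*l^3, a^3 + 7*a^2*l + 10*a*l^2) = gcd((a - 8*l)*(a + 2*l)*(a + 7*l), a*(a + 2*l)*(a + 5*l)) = a + 2*l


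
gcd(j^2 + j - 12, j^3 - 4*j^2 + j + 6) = j - 3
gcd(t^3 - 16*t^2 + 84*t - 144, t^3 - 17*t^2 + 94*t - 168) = t^2 - 10*t + 24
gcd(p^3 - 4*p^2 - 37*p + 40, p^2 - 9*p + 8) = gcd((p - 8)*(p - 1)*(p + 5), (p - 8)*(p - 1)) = p^2 - 9*p + 8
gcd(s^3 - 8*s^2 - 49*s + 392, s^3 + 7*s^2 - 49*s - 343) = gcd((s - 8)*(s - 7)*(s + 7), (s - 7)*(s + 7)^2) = s^2 - 49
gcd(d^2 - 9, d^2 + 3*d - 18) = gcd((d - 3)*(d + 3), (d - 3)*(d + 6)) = d - 3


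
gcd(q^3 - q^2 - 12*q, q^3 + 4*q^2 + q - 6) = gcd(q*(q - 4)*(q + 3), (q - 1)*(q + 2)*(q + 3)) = q + 3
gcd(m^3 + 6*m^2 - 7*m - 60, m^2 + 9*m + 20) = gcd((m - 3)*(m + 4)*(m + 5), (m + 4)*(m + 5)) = m^2 + 9*m + 20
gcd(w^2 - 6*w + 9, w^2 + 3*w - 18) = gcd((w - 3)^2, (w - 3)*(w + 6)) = w - 3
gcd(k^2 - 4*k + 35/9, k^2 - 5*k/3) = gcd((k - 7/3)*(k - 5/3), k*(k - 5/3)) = k - 5/3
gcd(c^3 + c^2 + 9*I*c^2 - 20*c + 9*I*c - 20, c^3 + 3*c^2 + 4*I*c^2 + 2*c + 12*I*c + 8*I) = c^2 + c*(1 + 4*I) + 4*I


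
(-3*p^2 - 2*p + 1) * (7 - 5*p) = 15*p^3 - 11*p^2 - 19*p + 7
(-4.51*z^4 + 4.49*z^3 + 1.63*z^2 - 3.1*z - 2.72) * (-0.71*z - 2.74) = 3.2021*z^5 + 9.1695*z^4 - 13.4599*z^3 - 2.2652*z^2 + 10.4252*z + 7.4528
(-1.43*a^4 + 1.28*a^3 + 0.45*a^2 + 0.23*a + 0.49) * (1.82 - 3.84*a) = 5.4912*a^5 - 7.5178*a^4 + 0.6016*a^3 - 0.0641999999999999*a^2 - 1.463*a + 0.8918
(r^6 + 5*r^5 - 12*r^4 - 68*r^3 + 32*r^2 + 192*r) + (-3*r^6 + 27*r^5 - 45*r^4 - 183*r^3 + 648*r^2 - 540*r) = -2*r^6 + 32*r^5 - 57*r^4 - 251*r^3 + 680*r^2 - 348*r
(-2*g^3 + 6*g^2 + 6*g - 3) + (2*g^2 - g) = -2*g^3 + 8*g^2 + 5*g - 3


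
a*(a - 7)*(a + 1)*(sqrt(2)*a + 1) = sqrt(2)*a^4 - 6*sqrt(2)*a^3 + a^3 - 7*sqrt(2)*a^2 - 6*a^2 - 7*a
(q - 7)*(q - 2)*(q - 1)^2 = q^4 - 11*q^3 + 33*q^2 - 37*q + 14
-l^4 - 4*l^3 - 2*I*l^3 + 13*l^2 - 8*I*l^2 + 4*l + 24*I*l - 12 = (l - 2)*(l + 6)*(-I*l + 1)^2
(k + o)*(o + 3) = k*o + 3*k + o^2 + 3*o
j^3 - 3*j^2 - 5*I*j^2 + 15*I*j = j*(j - 3)*(j - 5*I)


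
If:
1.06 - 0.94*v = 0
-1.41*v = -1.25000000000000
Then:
No Solution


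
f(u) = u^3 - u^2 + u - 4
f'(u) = 3*u^2 - 2*u + 1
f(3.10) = 19.28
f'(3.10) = 23.63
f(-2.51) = -28.62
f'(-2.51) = 24.92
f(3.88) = 43.24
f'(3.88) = 38.40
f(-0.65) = -5.35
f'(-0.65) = 3.57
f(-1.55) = -11.68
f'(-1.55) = 11.31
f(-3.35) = -56.17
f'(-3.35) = 41.37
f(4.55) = 74.04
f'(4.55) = 54.01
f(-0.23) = -4.30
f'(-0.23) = 1.62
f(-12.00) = -1888.00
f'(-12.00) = 457.00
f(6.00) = 182.00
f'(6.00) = 97.00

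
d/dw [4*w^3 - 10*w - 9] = 12*w^2 - 10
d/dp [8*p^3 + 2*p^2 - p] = 24*p^2 + 4*p - 1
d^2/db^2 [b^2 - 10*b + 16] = 2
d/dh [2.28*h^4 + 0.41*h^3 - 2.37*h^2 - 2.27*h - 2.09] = 9.12*h^3 + 1.23*h^2 - 4.74*h - 2.27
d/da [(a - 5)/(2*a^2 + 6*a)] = (-a^2 + 10*a + 15)/(2*a^2*(a^2 + 6*a + 9))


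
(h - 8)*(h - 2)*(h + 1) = h^3 - 9*h^2 + 6*h + 16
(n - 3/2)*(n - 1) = n^2 - 5*n/2 + 3/2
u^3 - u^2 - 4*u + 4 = (u - 2)*(u - 1)*(u + 2)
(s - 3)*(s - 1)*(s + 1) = s^3 - 3*s^2 - s + 3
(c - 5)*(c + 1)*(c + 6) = c^3 + 2*c^2 - 29*c - 30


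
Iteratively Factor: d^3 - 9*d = (d + 3)*(d^2 - 3*d) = (d - 3)*(d + 3)*(d)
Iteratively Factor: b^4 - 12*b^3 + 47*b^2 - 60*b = (b - 3)*(b^3 - 9*b^2 + 20*b) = b*(b - 3)*(b^2 - 9*b + 20) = b*(b - 5)*(b - 3)*(b - 4)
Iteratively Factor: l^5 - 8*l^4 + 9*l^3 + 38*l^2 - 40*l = (l + 2)*(l^4 - 10*l^3 + 29*l^2 - 20*l) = l*(l + 2)*(l^3 - 10*l^2 + 29*l - 20) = l*(l - 1)*(l + 2)*(l^2 - 9*l + 20) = l*(l - 5)*(l - 1)*(l + 2)*(l - 4)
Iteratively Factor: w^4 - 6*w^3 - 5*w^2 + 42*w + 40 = (w - 4)*(w^3 - 2*w^2 - 13*w - 10) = (w - 4)*(w + 1)*(w^2 - 3*w - 10) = (w - 4)*(w + 1)*(w + 2)*(w - 5)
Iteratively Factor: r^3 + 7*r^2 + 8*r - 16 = (r + 4)*(r^2 + 3*r - 4) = (r + 4)^2*(r - 1)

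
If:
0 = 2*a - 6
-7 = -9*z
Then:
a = 3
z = 7/9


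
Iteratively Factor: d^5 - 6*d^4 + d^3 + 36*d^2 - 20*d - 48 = (d - 2)*(d^4 - 4*d^3 - 7*d^2 + 22*d + 24) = (d - 2)*(d + 2)*(d^3 - 6*d^2 + 5*d + 12) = (d - 4)*(d - 2)*(d + 2)*(d^2 - 2*d - 3) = (d - 4)*(d - 2)*(d + 1)*(d + 2)*(d - 3)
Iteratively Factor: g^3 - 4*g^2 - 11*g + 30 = (g - 2)*(g^2 - 2*g - 15) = (g - 5)*(g - 2)*(g + 3)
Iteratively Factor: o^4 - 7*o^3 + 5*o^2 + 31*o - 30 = (o + 2)*(o^3 - 9*o^2 + 23*o - 15) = (o - 3)*(o + 2)*(o^2 - 6*o + 5) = (o - 5)*(o - 3)*(o + 2)*(o - 1)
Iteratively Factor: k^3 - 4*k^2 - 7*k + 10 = (k - 1)*(k^2 - 3*k - 10) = (k - 1)*(k + 2)*(k - 5)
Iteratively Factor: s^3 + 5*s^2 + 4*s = (s + 4)*(s^2 + s) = (s + 1)*(s + 4)*(s)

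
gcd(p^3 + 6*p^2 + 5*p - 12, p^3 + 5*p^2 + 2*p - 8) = p^2 + 3*p - 4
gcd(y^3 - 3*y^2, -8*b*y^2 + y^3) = y^2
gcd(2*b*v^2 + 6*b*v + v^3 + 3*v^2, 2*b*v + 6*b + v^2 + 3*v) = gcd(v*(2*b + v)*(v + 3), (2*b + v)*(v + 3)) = 2*b*v + 6*b + v^2 + 3*v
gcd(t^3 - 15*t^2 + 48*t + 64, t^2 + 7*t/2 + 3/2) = 1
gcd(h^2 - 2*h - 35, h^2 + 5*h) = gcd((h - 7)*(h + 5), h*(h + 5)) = h + 5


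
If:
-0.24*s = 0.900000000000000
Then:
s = -3.75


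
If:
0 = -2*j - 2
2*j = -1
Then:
No Solution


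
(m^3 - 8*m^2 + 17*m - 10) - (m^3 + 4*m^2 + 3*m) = -12*m^2 + 14*m - 10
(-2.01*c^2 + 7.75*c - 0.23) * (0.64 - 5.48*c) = 11.0148*c^3 - 43.7564*c^2 + 6.2204*c - 0.1472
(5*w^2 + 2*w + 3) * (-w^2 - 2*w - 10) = -5*w^4 - 12*w^3 - 57*w^2 - 26*w - 30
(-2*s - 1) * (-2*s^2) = 4*s^3 + 2*s^2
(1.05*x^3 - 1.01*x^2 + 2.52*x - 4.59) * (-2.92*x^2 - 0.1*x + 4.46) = -3.066*x^5 + 2.8442*x^4 - 2.5744*x^3 + 8.6462*x^2 + 11.6982*x - 20.4714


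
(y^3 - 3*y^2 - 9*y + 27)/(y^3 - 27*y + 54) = (y + 3)/(y + 6)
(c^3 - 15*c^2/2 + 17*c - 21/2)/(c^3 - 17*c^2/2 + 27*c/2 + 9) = (2*c^2 - 9*c + 7)/(2*c^2 - 11*c - 6)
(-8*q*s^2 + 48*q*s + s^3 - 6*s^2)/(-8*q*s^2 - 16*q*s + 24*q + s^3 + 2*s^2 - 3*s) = s*(s - 6)/(s^2 + 2*s - 3)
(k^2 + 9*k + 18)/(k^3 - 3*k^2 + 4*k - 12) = (k^2 + 9*k + 18)/(k^3 - 3*k^2 + 4*k - 12)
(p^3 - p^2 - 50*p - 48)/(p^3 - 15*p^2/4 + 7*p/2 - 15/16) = 16*(p^3 - p^2 - 50*p - 48)/(16*p^3 - 60*p^2 + 56*p - 15)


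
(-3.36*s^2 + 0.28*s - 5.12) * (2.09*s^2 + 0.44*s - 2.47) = -7.0224*s^4 - 0.8932*s^3 - 2.2784*s^2 - 2.9444*s + 12.6464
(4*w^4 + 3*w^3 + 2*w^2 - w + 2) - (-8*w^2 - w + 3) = 4*w^4 + 3*w^3 + 10*w^2 - 1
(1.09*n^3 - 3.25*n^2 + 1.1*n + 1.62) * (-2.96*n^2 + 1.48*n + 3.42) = -3.2264*n^5 + 11.2332*n^4 - 4.3382*n^3 - 14.2822*n^2 + 6.1596*n + 5.5404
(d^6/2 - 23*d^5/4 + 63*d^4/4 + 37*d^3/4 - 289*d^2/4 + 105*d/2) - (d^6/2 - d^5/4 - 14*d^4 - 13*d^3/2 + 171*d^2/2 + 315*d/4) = -11*d^5/2 + 119*d^4/4 + 63*d^3/4 - 631*d^2/4 - 105*d/4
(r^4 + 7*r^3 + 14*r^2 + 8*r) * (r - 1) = r^5 + 6*r^4 + 7*r^3 - 6*r^2 - 8*r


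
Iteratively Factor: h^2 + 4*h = (h)*(h + 4)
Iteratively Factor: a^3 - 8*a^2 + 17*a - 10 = (a - 2)*(a^2 - 6*a + 5) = (a - 2)*(a - 1)*(a - 5)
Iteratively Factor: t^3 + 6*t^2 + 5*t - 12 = (t - 1)*(t^2 + 7*t + 12) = (t - 1)*(t + 4)*(t + 3)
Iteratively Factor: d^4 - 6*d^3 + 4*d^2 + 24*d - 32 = (d - 2)*(d^3 - 4*d^2 - 4*d + 16) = (d - 4)*(d - 2)*(d^2 - 4) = (d - 4)*(d - 2)*(d + 2)*(d - 2)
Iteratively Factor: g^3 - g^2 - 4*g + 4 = (g - 1)*(g^2 - 4) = (g - 1)*(g + 2)*(g - 2)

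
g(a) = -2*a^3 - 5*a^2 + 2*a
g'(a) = -6*a^2 - 10*a + 2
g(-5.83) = 214.71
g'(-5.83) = -143.63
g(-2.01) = -7.98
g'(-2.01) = -2.14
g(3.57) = -147.58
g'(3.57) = -110.17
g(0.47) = -0.37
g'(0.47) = -4.03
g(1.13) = -7.01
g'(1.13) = -16.96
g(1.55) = -16.36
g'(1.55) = -27.92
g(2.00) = -32.00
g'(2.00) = -42.00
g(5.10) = -385.15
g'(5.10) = -205.06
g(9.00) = -1845.00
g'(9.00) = -574.00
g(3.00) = -93.00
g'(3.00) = -82.00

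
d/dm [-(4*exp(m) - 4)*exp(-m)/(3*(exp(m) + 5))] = 4*(exp(2*m) - 2*exp(m) - 5)*exp(-m)/(3*(exp(2*m) + 10*exp(m) + 25))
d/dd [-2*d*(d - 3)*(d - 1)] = -6*d^2 + 16*d - 6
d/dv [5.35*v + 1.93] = 5.35000000000000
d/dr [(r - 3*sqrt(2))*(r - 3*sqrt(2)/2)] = 2*r - 9*sqrt(2)/2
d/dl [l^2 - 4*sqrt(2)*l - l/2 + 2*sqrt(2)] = 2*l - 4*sqrt(2) - 1/2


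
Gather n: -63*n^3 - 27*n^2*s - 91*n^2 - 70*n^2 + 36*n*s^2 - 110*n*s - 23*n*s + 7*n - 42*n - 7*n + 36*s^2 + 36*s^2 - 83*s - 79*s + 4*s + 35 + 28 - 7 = -63*n^3 + n^2*(-27*s - 161) + n*(36*s^2 - 133*s - 42) + 72*s^2 - 158*s + 56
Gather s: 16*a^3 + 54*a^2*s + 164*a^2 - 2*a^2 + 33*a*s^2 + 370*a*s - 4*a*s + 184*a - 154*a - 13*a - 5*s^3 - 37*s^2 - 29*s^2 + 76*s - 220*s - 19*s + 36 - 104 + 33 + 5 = 16*a^3 + 162*a^2 + 17*a - 5*s^3 + s^2*(33*a - 66) + s*(54*a^2 + 366*a - 163) - 30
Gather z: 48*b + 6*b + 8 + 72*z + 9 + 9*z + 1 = 54*b + 81*z + 18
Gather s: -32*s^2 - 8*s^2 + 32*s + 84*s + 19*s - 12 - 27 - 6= -40*s^2 + 135*s - 45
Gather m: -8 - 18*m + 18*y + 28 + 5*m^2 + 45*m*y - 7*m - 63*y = 5*m^2 + m*(45*y - 25) - 45*y + 20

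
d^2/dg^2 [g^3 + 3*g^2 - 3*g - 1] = 6*g + 6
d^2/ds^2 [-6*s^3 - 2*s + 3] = -36*s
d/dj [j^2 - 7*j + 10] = 2*j - 7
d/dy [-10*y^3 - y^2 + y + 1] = -30*y^2 - 2*y + 1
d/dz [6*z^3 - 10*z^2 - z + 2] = 18*z^2 - 20*z - 1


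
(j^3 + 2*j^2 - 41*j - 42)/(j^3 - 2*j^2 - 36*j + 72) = (j^2 + 8*j + 7)/(j^2 + 4*j - 12)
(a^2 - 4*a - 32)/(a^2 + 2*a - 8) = (a - 8)/(a - 2)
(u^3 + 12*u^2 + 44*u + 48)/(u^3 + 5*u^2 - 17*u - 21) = (u^3 + 12*u^2 + 44*u + 48)/(u^3 + 5*u^2 - 17*u - 21)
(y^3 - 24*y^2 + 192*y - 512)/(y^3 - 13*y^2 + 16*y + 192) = (y - 8)/(y + 3)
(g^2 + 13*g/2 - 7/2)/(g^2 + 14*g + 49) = (g - 1/2)/(g + 7)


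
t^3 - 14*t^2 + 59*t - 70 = (t - 7)*(t - 5)*(t - 2)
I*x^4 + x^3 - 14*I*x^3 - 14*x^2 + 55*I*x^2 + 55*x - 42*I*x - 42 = (x - 7)*(x - 6)*(x - I)*(I*x - I)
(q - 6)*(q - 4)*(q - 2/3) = q^3 - 32*q^2/3 + 92*q/3 - 16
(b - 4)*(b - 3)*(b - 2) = b^3 - 9*b^2 + 26*b - 24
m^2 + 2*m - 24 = (m - 4)*(m + 6)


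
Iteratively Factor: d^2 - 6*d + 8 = (d - 4)*(d - 2)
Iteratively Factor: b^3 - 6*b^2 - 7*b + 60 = (b - 5)*(b^2 - b - 12) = (b - 5)*(b + 3)*(b - 4)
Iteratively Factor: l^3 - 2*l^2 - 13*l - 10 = (l + 2)*(l^2 - 4*l - 5) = (l - 5)*(l + 2)*(l + 1)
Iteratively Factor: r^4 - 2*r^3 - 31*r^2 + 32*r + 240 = (r - 4)*(r^3 + 2*r^2 - 23*r - 60) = (r - 4)*(r + 4)*(r^2 - 2*r - 15) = (r - 5)*(r - 4)*(r + 4)*(r + 3)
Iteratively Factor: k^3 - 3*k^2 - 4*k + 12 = (k - 3)*(k^2 - 4) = (k - 3)*(k + 2)*(k - 2)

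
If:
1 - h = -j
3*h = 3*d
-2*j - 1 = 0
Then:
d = 1/2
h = 1/2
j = -1/2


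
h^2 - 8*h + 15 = (h - 5)*(h - 3)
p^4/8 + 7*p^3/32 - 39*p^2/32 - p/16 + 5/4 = (p/4 + 1)*(p/2 + 1/2)*(p - 2)*(p - 5/4)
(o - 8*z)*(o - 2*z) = o^2 - 10*o*z + 16*z^2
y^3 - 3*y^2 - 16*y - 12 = (y - 6)*(y + 1)*(y + 2)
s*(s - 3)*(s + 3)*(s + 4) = s^4 + 4*s^3 - 9*s^2 - 36*s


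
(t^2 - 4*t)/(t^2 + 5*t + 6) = t*(t - 4)/(t^2 + 5*t + 6)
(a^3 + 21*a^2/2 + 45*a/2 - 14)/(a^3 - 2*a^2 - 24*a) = (2*a^2 + 13*a - 7)/(2*a*(a - 6))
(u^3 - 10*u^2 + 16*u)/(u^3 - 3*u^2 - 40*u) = (u - 2)/(u + 5)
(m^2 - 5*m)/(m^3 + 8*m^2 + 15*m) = (m - 5)/(m^2 + 8*m + 15)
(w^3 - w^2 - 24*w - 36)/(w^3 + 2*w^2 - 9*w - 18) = (w - 6)/(w - 3)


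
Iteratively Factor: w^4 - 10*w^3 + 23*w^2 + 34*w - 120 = (w - 5)*(w^3 - 5*w^2 - 2*w + 24) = (w - 5)*(w - 4)*(w^2 - w - 6) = (w - 5)*(w - 4)*(w + 2)*(w - 3)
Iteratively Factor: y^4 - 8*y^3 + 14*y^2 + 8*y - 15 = (y + 1)*(y^3 - 9*y^2 + 23*y - 15) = (y - 3)*(y + 1)*(y^2 - 6*y + 5) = (y - 5)*(y - 3)*(y + 1)*(y - 1)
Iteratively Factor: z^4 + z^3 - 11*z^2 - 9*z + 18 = (z + 3)*(z^3 - 2*z^2 - 5*z + 6) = (z - 1)*(z + 3)*(z^2 - z - 6) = (z - 3)*(z - 1)*(z + 3)*(z + 2)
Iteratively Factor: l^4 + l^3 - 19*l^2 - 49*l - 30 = (l + 3)*(l^3 - 2*l^2 - 13*l - 10) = (l + 2)*(l + 3)*(l^2 - 4*l - 5) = (l - 5)*(l + 2)*(l + 3)*(l + 1)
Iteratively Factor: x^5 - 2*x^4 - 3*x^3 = (x)*(x^4 - 2*x^3 - 3*x^2) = x^2*(x^3 - 2*x^2 - 3*x) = x^2*(x + 1)*(x^2 - 3*x) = x^2*(x - 3)*(x + 1)*(x)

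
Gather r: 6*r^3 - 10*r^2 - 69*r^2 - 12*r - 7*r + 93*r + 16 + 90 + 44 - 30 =6*r^3 - 79*r^2 + 74*r + 120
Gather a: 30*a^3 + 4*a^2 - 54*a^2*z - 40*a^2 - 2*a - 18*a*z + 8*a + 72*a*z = 30*a^3 + a^2*(-54*z - 36) + a*(54*z + 6)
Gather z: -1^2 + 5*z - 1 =5*z - 2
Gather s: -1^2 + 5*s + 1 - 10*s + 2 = 2 - 5*s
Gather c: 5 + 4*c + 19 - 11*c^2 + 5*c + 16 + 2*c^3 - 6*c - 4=2*c^3 - 11*c^2 + 3*c + 36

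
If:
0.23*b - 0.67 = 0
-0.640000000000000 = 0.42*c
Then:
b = 2.91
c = -1.52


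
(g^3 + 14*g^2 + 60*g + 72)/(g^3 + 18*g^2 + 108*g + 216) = (g + 2)/(g + 6)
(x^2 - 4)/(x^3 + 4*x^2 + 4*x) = (x - 2)/(x*(x + 2))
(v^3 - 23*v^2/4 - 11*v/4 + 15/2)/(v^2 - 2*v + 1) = (4*v^2 - 19*v - 30)/(4*(v - 1))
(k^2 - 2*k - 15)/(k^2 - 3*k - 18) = (k - 5)/(k - 6)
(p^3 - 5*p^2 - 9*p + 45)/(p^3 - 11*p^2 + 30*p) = (p^2 - 9)/(p*(p - 6))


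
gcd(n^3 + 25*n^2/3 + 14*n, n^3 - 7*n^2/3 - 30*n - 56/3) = 1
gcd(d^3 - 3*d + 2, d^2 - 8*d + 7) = d - 1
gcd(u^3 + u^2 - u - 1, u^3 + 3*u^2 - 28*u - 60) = 1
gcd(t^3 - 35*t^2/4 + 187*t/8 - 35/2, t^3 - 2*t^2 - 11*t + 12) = t - 4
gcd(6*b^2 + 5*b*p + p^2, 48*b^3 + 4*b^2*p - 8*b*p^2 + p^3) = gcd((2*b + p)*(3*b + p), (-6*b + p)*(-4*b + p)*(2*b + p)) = 2*b + p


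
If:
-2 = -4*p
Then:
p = 1/2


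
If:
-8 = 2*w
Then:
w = -4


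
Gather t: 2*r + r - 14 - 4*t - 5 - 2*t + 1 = 3*r - 6*t - 18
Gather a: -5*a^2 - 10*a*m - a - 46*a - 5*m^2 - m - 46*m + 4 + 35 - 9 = -5*a^2 + a*(-10*m - 47) - 5*m^2 - 47*m + 30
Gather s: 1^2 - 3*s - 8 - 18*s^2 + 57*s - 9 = -18*s^2 + 54*s - 16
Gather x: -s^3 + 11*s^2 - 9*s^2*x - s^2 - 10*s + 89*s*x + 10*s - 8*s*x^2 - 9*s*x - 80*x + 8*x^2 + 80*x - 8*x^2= -s^3 + 10*s^2 - 8*s*x^2 + x*(-9*s^2 + 80*s)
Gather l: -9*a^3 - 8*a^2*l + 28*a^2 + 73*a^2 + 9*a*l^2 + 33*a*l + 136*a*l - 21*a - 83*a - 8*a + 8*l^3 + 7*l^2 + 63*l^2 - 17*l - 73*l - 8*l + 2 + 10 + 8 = -9*a^3 + 101*a^2 - 112*a + 8*l^3 + l^2*(9*a + 70) + l*(-8*a^2 + 169*a - 98) + 20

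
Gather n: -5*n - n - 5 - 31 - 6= -6*n - 42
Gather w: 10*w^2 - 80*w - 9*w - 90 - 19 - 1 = 10*w^2 - 89*w - 110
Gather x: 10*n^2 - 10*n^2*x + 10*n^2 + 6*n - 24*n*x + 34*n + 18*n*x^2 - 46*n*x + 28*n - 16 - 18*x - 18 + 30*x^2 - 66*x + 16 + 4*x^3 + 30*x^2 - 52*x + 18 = 20*n^2 + 68*n + 4*x^3 + x^2*(18*n + 60) + x*(-10*n^2 - 70*n - 136)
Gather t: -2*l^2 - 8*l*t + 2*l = -2*l^2 - 8*l*t + 2*l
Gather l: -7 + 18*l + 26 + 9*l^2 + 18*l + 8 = 9*l^2 + 36*l + 27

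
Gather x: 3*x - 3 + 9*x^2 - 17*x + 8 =9*x^2 - 14*x + 5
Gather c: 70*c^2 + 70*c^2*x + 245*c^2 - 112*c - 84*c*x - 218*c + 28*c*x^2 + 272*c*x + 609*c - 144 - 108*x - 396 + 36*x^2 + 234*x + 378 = c^2*(70*x + 315) + c*(28*x^2 + 188*x + 279) + 36*x^2 + 126*x - 162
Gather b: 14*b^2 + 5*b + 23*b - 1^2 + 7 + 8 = 14*b^2 + 28*b + 14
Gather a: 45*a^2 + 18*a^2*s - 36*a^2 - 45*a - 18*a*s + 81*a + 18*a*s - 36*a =a^2*(18*s + 9)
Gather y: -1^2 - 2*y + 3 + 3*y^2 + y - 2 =3*y^2 - y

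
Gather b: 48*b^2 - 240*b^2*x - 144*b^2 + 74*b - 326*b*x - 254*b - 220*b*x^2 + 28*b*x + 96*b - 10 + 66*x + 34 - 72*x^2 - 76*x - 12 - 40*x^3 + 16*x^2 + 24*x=b^2*(-240*x - 96) + b*(-220*x^2 - 298*x - 84) - 40*x^3 - 56*x^2 + 14*x + 12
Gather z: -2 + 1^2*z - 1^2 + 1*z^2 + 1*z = z^2 + 2*z - 3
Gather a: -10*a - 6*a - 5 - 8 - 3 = -16*a - 16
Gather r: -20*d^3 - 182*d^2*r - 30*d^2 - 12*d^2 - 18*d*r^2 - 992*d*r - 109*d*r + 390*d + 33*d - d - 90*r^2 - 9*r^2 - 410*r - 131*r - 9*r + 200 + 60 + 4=-20*d^3 - 42*d^2 + 422*d + r^2*(-18*d - 99) + r*(-182*d^2 - 1101*d - 550) + 264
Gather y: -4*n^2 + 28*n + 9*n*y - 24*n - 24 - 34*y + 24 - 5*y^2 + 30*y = -4*n^2 + 4*n - 5*y^2 + y*(9*n - 4)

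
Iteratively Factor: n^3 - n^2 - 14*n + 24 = (n - 2)*(n^2 + n - 12) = (n - 2)*(n + 4)*(n - 3)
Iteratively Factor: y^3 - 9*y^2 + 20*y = (y - 4)*(y^2 - 5*y) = y*(y - 4)*(y - 5)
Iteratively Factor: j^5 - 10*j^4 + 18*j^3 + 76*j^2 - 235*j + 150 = (j - 5)*(j^4 - 5*j^3 - 7*j^2 + 41*j - 30) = (j - 5)^2*(j^3 - 7*j + 6) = (j - 5)^2*(j + 3)*(j^2 - 3*j + 2) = (j - 5)^2*(j - 2)*(j + 3)*(j - 1)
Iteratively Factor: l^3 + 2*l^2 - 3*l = (l - 1)*(l^2 + 3*l) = (l - 1)*(l + 3)*(l)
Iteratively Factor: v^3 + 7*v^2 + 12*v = (v)*(v^2 + 7*v + 12) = v*(v + 3)*(v + 4)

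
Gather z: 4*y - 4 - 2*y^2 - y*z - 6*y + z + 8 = -2*y^2 - 2*y + z*(1 - y) + 4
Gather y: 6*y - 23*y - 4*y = -21*y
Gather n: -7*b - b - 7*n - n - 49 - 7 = -8*b - 8*n - 56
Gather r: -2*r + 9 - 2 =7 - 2*r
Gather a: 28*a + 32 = 28*a + 32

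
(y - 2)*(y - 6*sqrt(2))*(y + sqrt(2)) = y^3 - 5*sqrt(2)*y^2 - 2*y^2 - 12*y + 10*sqrt(2)*y + 24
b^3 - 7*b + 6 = (b - 2)*(b - 1)*(b + 3)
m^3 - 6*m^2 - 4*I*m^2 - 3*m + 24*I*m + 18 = (m - 6)*(m - 3*I)*(m - I)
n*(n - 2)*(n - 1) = n^3 - 3*n^2 + 2*n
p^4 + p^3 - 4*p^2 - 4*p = p*(p - 2)*(p + 1)*(p + 2)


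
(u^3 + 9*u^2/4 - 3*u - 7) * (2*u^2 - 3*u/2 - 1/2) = 2*u^5 + 3*u^4 - 79*u^3/8 - 85*u^2/8 + 12*u + 7/2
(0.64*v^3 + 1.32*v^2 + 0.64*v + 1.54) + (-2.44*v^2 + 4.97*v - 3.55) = 0.64*v^3 - 1.12*v^2 + 5.61*v - 2.01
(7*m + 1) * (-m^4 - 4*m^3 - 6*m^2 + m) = -7*m^5 - 29*m^4 - 46*m^3 + m^2 + m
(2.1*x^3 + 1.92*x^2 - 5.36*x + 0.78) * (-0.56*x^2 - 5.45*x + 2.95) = -1.176*x^5 - 12.5202*x^4 - 1.2674*x^3 + 34.4392*x^2 - 20.063*x + 2.301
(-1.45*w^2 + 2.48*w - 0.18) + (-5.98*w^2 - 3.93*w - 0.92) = -7.43*w^2 - 1.45*w - 1.1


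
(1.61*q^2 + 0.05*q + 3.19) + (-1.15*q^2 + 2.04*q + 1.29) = 0.46*q^2 + 2.09*q + 4.48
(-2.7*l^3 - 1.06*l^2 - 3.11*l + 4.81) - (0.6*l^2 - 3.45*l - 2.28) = -2.7*l^3 - 1.66*l^2 + 0.34*l + 7.09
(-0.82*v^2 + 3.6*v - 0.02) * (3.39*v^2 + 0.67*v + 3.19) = -2.7798*v^4 + 11.6546*v^3 - 0.271599999999999*v^2 + 11.4706*v - 0.0638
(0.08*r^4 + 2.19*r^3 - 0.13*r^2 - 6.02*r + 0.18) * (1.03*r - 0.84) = 0.0824*r^5 + 2.1885*r^4 - 1.9735*r^3 - 6.0914*r^2 + 5.2422*r - 0.1512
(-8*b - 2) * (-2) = 16*b + 4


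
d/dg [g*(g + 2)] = 2*g + 2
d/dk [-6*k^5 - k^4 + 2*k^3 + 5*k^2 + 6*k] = -30*k^4 - 4*k^3 + 6*k^2 + 10*k + 6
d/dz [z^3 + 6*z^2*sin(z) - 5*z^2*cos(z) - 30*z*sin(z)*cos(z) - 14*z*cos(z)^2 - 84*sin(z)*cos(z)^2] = 5*z^2*sin(z) + 6*z^2*cos(z) + 3*z^2 + 12*z*sin(z) + 14*z*sin(2*z) - 10*z*cos(z) - 30*z*cos(2*z) - 15*sin(2*z) - 21*cos(z) - 7*cos(2*z) - 63*cos(3*z) - 7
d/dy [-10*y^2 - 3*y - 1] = -20*y - 3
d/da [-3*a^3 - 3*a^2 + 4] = 3*a*(-3*a - 2)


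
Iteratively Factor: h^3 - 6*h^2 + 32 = (h + 2)*(h^2 - 8*h + 16) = (h - 4)*(h + 2)*(h - 4)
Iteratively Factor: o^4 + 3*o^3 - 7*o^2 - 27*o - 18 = (o - 3)*(o^3 + 6*o^2 + 11*o + 6) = (o - 3)*(o + 2)*(o^2 + 4*o + 3) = (o - 3)*(o + 1)*(o + 2)*(o + 3)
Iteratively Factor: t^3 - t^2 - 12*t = (t - 4)*(t^2 + 3*t) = t*(t - 4)*(t + 3)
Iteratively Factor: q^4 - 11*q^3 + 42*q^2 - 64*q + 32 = (q - 2)*(q^3 - 9*q^2 + 24*q - 16) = (q - 4)*(q - 2)*(q^2 - 5*q + 4) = (q - 4)*(q - 2)*(q - 1)*(q - 4)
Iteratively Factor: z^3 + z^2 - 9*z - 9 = (z - 3)*(z^2 + 4*z + 3) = (z - 3)*(z + 1)*(z + 3)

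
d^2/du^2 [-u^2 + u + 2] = -2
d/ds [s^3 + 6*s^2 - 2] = 3*s*(s + 4)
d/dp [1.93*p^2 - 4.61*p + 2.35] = 3.86*p - 4.61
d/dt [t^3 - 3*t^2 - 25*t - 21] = 3*t^2 - 6*t - 25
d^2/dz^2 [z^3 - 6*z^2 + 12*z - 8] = 6*z - 12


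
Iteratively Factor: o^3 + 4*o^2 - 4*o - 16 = (o + 2)*(o^2 + 2*o - 8) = (o + 2)*(o + 4)*(o - 2)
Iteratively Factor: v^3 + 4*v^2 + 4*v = (v)*(v^2 + 4*v + 4) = v*(v + 2)*(v + 2)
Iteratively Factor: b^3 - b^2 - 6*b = (b + 2)*(b^2 - 3*b) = (b - 3)*(b + 2)*(b)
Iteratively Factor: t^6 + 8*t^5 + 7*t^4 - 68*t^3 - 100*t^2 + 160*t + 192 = (t - 2)*(t^5 + 10*t^4 + 27*t^3 - 14*t^2 - 128*t - 96) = (t - 2)^2*(t^4 + 12*t^3 + 51*t^2 + 88*t + 48) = (t - 2)^2*(t + 3)*(t^3 + 9*t^2 + 24*t + 16) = (t - 2)^2*(t + 3)*(t + 4)*(t^2 + 5*t + 4) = (t - 2)^2*(t + 1)*(t + 3)*(t + 4)*(t + 4)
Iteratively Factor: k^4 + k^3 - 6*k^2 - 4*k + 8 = (k + 2)*(k^3 - k^2 - 4*k + 4) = (k - 2)*(k + 2)*(k^2 + k - 2) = (k - 2)*(k + 2)^2*(k - 1)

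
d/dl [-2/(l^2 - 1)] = 4*l/(l^2 - 1)^2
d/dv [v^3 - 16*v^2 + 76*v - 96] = 3*v^2 - 32*v + 76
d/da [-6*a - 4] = -6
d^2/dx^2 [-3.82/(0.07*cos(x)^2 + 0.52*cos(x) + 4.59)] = (0.074872*(1 - cos(x)^2)^2 + 0.417144*cos(x)^3 - 3.8391*cos(x)^2 - 9.951864*cos(x) + 0.314004)/(0.07*cos(x)^2 + 0.52*cos(x) + 4.59)^3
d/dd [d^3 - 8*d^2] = d*(3*d - 16)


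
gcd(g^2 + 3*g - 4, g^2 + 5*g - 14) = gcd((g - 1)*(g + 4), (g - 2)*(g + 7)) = 1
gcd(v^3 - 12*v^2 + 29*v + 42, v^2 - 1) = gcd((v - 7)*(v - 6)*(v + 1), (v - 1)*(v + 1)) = v + 1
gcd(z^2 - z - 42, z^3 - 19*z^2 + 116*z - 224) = z - 7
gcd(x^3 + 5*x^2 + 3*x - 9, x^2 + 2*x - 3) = x^2 + 2*x - 3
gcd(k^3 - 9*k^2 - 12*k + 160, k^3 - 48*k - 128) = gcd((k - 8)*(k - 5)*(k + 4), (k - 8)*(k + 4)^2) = k^2 - 4*k - 32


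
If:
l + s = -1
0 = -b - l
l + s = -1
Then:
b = s + 1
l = -s - 1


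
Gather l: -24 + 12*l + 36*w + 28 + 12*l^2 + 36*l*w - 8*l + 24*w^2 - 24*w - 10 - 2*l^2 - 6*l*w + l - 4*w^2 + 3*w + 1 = 10*l^2 + l*(30*w + 5) + 20*w^2 + 15*w - 5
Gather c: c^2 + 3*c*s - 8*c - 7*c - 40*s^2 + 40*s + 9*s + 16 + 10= c^2 + c*(3*s - 15) - 40*s^2 + 49*s + 26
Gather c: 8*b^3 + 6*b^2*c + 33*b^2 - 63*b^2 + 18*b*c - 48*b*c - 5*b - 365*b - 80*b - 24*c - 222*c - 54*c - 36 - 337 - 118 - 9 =8*b^3 - 30*b^2 - 450*b + c*(6*b^2 - 30*b - 300) - 500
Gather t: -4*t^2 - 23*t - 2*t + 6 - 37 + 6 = -4*t^2 - 25*t - 25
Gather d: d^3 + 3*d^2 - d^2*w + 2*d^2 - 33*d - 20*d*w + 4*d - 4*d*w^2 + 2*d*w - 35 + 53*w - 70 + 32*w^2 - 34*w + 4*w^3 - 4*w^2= d^3 + d^2*(5 - w) + d*(-4*w^2 - 18*w - 29) + 4*w^3 + 28*w^2 + 19*w - 105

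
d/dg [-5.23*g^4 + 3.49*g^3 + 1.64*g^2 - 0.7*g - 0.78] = -20.92*g^3 + 10.47*g^2 + 3.28*g - 0.7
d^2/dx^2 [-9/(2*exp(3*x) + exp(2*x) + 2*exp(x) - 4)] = 18*(-4*(3*exp(2*x) + exp(x) + 1)^2*exp(x) + (9*exp(2*x) + 2*exp(x) + 1)*(2*exp(3*x) + exp(2*x) + 2*exp(x) - 4))*exp(x)/(2*exp(3*x) + exp(2*x) + 2*exp(x) - 4)^3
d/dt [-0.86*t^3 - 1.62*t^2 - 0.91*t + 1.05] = -2.58*t^2 - 3.24*t - 0.91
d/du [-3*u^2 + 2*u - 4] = 2 - 6*u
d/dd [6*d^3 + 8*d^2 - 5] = 2*d*(9*d + 8)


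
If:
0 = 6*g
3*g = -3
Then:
No Solution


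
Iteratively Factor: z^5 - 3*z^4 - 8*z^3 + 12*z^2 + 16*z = (z + 1)*(z^4 - 4*z^3 - 4*z^2 + 16*z) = z*(z + 1)*(z^3 - 4*z^2 - 4*z + 16) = z*(z - 2)*(z + 1)*(z^2 - 2*z - 8) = z*(z - 4)*(z - 2)*(z + 1)*(z + 2)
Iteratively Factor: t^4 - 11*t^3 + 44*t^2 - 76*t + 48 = (t - 2)*(t^3 - 9*t^2 + 26*t - 24) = (t - 4)*(t - 2)*(t^2 - 5*t + 6) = (t - 4)*(t - 2)^2*(t - 3)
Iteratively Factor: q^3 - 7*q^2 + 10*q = (q - 2)*(q^2 - 5*q) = q*(q - 2)*(q - 5)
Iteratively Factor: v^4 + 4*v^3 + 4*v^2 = (v)*(v^3 + 4*v^2 + 4*v) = v*(v + 2)*(v^2 + 2*v) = v*(v + 2)^2*(v)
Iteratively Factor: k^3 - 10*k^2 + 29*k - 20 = (k - 1)*(k^2 - 9*k + 20) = (k - 4)*(k - 1)*(k - 5)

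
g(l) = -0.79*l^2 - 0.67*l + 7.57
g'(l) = -1.58*l - 0.67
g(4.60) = -12.23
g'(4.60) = -7.94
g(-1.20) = 7.24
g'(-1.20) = 1.23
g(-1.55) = 6.71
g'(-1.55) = 1.78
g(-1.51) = 6.78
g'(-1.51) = 1.72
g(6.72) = -32.61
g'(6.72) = -11.29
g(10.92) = -93.95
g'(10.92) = -17.92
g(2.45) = 1.19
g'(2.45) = -4.54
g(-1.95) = 5.87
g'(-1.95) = 2.41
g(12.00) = -114.23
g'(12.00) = -19.63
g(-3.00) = 2.47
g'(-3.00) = 4.07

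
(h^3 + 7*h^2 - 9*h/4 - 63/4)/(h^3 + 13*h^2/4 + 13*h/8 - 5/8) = 2*(4*h^3 + 28*h^2 - 9*h - 63)/(8*h^3 + 26*h^2 + 13*h - 5)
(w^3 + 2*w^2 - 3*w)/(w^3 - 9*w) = (w - 1)/(w - 3)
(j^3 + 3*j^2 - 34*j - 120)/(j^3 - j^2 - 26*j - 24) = (j + 5)/(j + 1)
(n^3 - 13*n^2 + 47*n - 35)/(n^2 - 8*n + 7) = n - 5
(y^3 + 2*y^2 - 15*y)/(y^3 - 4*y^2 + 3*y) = (y + 5)/(y - 1)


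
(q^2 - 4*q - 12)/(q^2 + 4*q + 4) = (q - 6)/(q + 2)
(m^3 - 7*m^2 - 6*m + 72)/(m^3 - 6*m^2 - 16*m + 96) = (m + 3)/(m + 4)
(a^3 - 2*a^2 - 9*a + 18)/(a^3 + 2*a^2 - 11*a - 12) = (a^2 + a - 6)/(a^2 + 5*a + 4)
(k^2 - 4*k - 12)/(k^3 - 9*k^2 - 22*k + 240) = (k + 2)/(k^2 - 3*k - 40)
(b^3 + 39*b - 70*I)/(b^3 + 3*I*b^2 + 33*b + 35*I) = (b - 2*I)/(b + I)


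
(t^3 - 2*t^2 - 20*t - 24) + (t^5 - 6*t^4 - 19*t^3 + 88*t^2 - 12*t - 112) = t^5 - 6*t^4 - 18*t^3 + 86*t^2 - 32*t - 136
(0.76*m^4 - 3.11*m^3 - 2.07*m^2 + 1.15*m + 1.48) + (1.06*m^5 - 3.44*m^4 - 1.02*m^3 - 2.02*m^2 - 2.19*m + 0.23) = 1.06*m^5 - 2.68*m^4 - 4.13*m^3 - 4.09*m^2 - 1.04*m + 1.71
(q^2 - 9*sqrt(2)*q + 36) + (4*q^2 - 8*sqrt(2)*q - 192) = 5*q^2 - 17*sqrt(2)*q - 156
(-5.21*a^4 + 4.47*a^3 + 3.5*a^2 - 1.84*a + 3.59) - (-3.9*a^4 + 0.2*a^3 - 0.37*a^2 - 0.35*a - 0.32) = -1.31*a^4 + 4.27*a^3 + 3.87*a^2 - 1.49*a + 3.91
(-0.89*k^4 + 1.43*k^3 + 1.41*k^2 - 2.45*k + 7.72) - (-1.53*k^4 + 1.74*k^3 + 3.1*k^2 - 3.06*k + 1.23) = 0.64*k^4 - 0.31*k^3 - 1.69*k^2 + 0.61*k + 6.49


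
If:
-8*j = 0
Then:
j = 0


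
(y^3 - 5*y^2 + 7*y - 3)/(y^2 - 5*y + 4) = (y^2 - 4*y + 3)/(y - 4)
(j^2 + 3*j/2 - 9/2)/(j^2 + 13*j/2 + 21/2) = (2*j - 3)/(2*j + 7)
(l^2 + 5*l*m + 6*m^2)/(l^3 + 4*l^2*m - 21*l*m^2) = (l^2 + 5*l*m + 6*m^2)/(l*(l^2 + 4*l*m - 21*m^2))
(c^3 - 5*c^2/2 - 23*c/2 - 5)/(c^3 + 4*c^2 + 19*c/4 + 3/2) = 2*(c - 5)/(2*c + 3)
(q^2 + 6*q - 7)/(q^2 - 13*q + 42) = (q^2 + 6*q - 7)/(q^2 - 13*q + 42)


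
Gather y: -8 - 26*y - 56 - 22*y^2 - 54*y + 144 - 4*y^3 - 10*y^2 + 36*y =-4*y^3 - 32*y^2 - 44*y + 80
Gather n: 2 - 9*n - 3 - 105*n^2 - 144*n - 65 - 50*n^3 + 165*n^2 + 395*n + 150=-50*n^3 + 60*n^2 + 242*n + 84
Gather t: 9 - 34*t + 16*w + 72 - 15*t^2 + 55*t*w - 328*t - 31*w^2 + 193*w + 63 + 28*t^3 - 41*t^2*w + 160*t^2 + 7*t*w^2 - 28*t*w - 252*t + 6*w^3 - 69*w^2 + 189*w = 28*t^3 + t^2*(145 - 41*w) + t*(7*w^2 + 27*w - 614) + 6*w^3 - 100*w^2 + 398*w + 144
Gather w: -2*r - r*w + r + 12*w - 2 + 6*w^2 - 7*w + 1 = -r + 6*w^2 + w*(5 - r) - 1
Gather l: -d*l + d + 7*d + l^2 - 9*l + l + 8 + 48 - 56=8*d + l^2 + l*(-d - 8)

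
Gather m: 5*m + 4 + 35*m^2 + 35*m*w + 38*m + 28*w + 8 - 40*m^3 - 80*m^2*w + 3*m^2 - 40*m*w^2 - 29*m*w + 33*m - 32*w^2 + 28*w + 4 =-40*m^3 + m^2*(38 - 80*w) + m*(-40*w^2 + 6*w + 76) - 32*w^2 + 56*w + 16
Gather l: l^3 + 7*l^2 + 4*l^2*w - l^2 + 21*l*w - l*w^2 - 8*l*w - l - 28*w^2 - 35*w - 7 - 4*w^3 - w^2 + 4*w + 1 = l^3 + l^2*(4*w + 6) + l*(-w^2 + 13*w - 1) - 4*w^3 - 29*w^2 - 31*w - 6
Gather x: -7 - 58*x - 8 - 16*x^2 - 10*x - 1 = -16*x^2 - 68*x - 16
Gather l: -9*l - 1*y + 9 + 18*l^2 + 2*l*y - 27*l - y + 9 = 18*l^2 + l*(2*y - 36) - 2*y + 18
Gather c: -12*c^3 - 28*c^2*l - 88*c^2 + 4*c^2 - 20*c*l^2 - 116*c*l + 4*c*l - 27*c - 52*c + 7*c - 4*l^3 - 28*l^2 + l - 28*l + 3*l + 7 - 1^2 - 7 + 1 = -12*c^3 + c^2*(-28*l - 84) + c*(-20*l^2 - 112*l - 72) - 4*l^3 - 28*l^2 - 24*l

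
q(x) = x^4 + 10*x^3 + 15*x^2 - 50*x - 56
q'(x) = 4*x^3 + 30*x^2 + 30*x - 50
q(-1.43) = 21.11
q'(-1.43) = -43.25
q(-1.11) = 5.82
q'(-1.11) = -51.81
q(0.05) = -58.46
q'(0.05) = -48.42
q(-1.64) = 29.47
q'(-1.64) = -36.16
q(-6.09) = -78.32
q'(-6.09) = -23.52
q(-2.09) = 41.81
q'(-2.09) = -18.17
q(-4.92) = -51.91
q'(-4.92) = 52.21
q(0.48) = -75.38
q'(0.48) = -28.25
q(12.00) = 39520.00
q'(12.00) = 11542.00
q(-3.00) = 40.00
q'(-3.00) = 22.00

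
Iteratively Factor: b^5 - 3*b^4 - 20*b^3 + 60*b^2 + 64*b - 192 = (b + 4)*(b^4 - 7*b^3 + 8*b^2 + 28*b - 48) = (b - 3)*(b + 4)*(b^3 - 4*b^2 - 4*b + 16) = (b - 4)*(b - 3)*(b + 4)*(b^2 - 4) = (b - 4)*(b - 3)*(b + 2)*(b + 4)*(b - 2)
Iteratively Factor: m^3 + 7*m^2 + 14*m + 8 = (m + 4)*(m^2 + 3*m + 2) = (m + 1)*(m + 4)*(m + 2)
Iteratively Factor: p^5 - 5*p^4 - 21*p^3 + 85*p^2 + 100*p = (p + 1)*(p^4 - 6*p^3 - 15*p^2 + 100*p) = (p + 1)*(p + 4)*(p^3 - 10*p^2 + 25*p) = (p - 5)*(p + 1)*(p + 4)*(p^2 - 5*p) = (p - 5)^2*(p + 1)*(p + 4)*(p)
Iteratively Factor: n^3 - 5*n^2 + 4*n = (n)*(n^2 - 5*n + 4) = n*(n - 4)*(n - 1)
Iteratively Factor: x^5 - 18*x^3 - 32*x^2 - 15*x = (x)*(x^4 - 18*x^2 - 32*x - 15) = x*(x + 1)*(x^3 - x^2 - 17*x - 15) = x*(x + 1)^2*(x^2 - 2*x - 15) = x*(x - 5)*(x + 1)^2*(x + 3)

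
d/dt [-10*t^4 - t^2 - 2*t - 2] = -40*t^3 - 2*t - 2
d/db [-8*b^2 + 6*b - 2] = 6 - 16*b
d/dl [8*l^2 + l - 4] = 16*l + 1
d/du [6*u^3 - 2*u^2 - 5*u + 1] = 18*u^2 - 4*u - 5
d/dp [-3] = 0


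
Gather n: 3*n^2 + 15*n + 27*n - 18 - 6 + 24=3*n^2 + 42*n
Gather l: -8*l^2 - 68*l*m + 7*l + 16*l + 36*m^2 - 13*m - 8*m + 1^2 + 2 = -8*l^2 + l*(23 - 68*m) + 36*m^2 - 21*m + 3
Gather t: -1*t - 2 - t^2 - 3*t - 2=-t^2 - 4*t - 4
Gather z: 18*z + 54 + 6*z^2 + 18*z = 6*z^2 + 36*z + 54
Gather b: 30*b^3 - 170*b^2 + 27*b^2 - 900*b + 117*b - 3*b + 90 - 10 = 30*b^3 - 143*b^2 - 786*b + 80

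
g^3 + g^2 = g^2*(g + 1)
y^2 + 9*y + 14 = (y + 2)*(y + 7)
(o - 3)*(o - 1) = o^2 - 4*o + 3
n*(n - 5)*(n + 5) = n^3 - 25*n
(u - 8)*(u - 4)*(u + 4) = u^3 - 8*u^2 - 16*u + 128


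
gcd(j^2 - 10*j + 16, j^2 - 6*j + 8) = j - 2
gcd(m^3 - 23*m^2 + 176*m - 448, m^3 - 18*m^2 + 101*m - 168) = m^2 - 15*m + 56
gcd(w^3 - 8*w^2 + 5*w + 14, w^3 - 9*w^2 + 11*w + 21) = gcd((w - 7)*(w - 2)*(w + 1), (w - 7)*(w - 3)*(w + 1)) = w^2 - 6*w - 7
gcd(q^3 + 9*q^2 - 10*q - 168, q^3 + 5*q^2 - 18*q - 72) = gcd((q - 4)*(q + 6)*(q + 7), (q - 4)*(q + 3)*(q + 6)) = q^2 + 2*q - 24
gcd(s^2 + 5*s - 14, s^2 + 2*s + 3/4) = 1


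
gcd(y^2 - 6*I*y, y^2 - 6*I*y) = y^2 - 6*I*y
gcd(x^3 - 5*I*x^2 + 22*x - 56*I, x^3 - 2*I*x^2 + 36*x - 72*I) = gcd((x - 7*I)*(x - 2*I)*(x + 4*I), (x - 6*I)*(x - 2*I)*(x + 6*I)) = x - 2*I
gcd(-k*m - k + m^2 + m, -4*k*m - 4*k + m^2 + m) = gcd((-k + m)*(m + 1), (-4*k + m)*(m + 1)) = m + 1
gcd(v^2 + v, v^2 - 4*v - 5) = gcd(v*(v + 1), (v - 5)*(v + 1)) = v + 1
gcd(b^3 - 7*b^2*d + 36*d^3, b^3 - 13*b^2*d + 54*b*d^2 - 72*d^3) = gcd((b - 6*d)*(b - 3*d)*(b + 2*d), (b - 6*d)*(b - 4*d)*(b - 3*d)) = b^2 - 9*b*d + 18*d^2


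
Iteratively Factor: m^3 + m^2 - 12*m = (m)*(m^2 + m - 12) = m*(m + 4)*(m - 3)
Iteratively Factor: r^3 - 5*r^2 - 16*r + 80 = (r - 5)*(r^2 - 16) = (r - 5)*(r + 4)*(r - 4)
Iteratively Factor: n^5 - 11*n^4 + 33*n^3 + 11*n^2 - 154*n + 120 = (n - 4)*(n^4 - 7*n^3 + 5*n^2 + 31*n - 30) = (n - 5)*(n - 4)*(n^3 - 2*n^2 - 5*n + 6) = (n - 5)*(n - 4)*(n - 3)*(n^2 + n - 2) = (n - 5)*(n - 4)*(n - 3)*(n + 2)*(n - 1)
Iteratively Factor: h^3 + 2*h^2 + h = (h)*(h^2 + 2*h + 1) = h*(h + 1)*(h + 1)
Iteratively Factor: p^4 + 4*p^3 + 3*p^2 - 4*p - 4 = (p + 1)*(p^3 + 3*p^2 - 4) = (p + 1)*(p + 2)*(p^2 + p - 2) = (p - 1)*(p + 1)*(p + 2)*(p + 2)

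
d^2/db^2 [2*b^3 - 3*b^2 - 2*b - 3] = 12*b - 6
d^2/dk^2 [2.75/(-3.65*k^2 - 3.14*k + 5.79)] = (73.27375*k^2 + 63.0355*k - 2.75*(7.3*k + 3.14)*(14.6*k + 6.28) - 116.23425)/(3.65*k^2 + 3.14*k - 5.79)^3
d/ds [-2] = 0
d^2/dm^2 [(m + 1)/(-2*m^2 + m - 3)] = 2*(-(m + 1)*(4*m - 1)^2 + (6*m + 1)*(2*m^2 - m + 3))/(2*m^2 - m + 3)^3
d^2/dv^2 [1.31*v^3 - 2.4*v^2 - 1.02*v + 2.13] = 7.86*v - 4.8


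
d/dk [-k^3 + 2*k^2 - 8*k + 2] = -3*k^2 + 4*k - 8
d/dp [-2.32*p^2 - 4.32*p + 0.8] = -4.64*p - 4.32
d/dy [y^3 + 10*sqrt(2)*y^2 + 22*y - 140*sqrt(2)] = 3*y^2 + 20*sqrt(2)*y + 22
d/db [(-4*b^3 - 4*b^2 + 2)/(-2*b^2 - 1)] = 4*b*(2*b^3 + 3*b + 4)/(4*b^4 + 4*b^2 + 1)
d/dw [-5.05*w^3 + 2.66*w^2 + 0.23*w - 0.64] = -15.15*w^2 + 5.32*w + 0.23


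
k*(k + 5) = k^2 + 5*k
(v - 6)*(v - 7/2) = v^2 - 19*v/2 + 21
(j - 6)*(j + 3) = j^2 - 3*j - 18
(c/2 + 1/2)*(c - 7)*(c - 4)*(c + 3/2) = c^4/2 - 17*c^3/4 + c^2 + 107*c/4 + 21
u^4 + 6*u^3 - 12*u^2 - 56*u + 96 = (u - 2)^2*(u + 4)*(u + 6)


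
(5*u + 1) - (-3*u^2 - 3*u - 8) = 3*u^2 + 8*u + 9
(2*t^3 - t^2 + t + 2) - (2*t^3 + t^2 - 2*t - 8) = -2*t^2 + 3*t + 10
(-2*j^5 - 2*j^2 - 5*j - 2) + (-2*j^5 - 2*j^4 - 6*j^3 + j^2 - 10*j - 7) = -4*j^5 - 2*j^4 - 6*j^3 - j^2 - 15*j - 9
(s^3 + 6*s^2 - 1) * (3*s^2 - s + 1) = 3*s^5 + 17*s^4 - 5*s^3 + 3*s^2 + s - 1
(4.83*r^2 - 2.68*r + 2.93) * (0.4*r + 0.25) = 1.932*r^3 + 0.1355*r^2 + 0.502*r + 0.7325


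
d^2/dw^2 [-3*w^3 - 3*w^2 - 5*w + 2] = -18*w - 6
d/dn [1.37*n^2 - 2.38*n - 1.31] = 2.74*n - 2.38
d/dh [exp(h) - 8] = exp(h)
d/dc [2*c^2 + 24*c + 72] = 4*c + 24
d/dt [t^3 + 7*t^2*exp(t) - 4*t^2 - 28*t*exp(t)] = 7*t^2*exp(t) + 3*t^2 - 14*t*exp(t) - 8*t - 28*exp(t)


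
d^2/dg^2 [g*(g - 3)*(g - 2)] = 6*g - 10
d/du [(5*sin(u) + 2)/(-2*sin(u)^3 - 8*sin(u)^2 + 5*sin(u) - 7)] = (20*sin(u)^3 + 52*sin(u)^2 + 32*sin(u) - 45)*cos(u)/(2*sin(u)^3 + 8*sin(u)^2 - 5*sin(u) + 7)^2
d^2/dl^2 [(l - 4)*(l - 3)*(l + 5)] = 6*l - 4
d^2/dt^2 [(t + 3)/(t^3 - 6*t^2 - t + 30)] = 2*((t + 3)*(-3*t^2 + 12*t + 1)^2 + (-3*t^2 + 12*t - 3*(t - 2)*(t + 3) + 1)*(t^3 - 6*t^2 - t + 30))/(t^3 - 6*t^2 - t + 30)^3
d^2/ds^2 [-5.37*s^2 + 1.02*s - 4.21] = -10.7400000000000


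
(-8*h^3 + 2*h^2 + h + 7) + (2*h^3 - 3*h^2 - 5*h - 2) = -6*h^3 - h^2 - 4*h + 5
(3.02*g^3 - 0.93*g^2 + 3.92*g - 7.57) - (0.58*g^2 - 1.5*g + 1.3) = 3.02*g^3 - 1.51*g^2 + 5.42*g - 8.87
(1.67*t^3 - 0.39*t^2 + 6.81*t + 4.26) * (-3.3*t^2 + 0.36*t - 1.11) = -5.511*t^5 + 1.8882*t^4 - 24.4671*t^3 - 11.1735*t^2 - 6.0255*t - 4.7286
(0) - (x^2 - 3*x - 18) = -x^2 + 3*x + 18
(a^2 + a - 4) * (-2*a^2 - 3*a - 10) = -2*a^4 - 5*a^3 - 5*a^2 + 2*a + 40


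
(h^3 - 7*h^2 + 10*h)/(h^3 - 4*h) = (h - 5)/(h + 2)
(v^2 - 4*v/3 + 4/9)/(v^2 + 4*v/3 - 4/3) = (v - 2/3)/(v + 2)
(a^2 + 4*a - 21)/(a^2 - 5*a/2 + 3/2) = 2*(a^2 + 4*a - 21)/(2*a^2 - 5*a + 3)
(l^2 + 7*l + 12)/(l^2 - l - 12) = (l + 4)/(l - 4)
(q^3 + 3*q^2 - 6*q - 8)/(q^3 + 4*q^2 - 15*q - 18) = (q^2 + 2*q - 8)/(q^2 + 3*q - 18)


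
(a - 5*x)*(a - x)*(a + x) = a^3 - 5*a^2*x - a*x^2 + 5*x^3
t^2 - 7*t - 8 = (t - 8)*(t + 1)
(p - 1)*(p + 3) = p^2 + 2*p - 3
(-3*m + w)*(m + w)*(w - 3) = -3*m^2*w + 9*m^2 - 2*m*w^2 + 6*m*w + w^3 - 3*w^2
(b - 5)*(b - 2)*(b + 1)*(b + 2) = b^4 - 4*b^3 - 9*b^2 + 16*b + 20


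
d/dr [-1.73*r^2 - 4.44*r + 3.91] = -3.46*r - 4.44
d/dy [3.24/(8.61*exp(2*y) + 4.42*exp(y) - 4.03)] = (-55.7928*exp(y) - 14.3208)*exp(y)/(8.61*exp(2*y) + 4.42*exp(y) - 4.03)^2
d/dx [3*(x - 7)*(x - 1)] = 6*x - 24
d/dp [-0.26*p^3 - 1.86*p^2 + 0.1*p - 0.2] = -0.78*p^2 - 3.72*p + 0.1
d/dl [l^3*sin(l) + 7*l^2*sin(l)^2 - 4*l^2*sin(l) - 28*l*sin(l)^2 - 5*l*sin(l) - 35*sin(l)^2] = l^3*cos(l) + 3*l^2*sin(l) + 7*l^2*sin(2*l) - 4*l^2*cos(l) + 14*l*sin(l)^2 - 8*l*sin(l) - 28*l*sin(2*l) - 5*l*cos(l) - 28*sin(l)^2 - 5*sin(l) - 35*sin(2*l)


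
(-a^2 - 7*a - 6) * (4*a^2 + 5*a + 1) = -4*a^4 - 33*a^3 - 60*a^2 - 37*a - 6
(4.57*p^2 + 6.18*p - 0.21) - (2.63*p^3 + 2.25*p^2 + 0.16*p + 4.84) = -2.63*p^3 + 2.32*p^2 + 6.02*p - 5.05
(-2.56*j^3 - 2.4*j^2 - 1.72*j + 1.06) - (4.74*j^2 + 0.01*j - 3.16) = -2.56*j^3 - 7.14*j^2 - 1.73*j + 4.22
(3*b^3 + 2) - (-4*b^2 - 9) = 3*b^3 + 4*b^2 + 11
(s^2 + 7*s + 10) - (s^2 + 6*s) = s + 10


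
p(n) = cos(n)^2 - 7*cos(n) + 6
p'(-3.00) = -1.27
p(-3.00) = 13.91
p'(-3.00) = -1.27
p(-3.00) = 13.91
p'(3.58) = -3.74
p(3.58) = 13.16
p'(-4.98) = 6.24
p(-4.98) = 4.22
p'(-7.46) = -5.75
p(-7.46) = 3.46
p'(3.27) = -1.15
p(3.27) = 13.93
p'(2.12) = 6.86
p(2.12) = 9.93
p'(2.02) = 7.09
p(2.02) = 9.23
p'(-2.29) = -6.26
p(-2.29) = 11.05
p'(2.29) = 6.26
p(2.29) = 11.05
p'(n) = -2*sin(n)*cos(n) + 7*sin(n)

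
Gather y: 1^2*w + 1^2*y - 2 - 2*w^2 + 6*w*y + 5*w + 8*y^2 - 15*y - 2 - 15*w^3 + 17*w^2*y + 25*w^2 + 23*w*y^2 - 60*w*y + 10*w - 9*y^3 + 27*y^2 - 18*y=-15*w^3 + 23*w^2 + 16*w - 9*y^3 + y^2*(23*w + 35) + y*(17*w^2 - 54*w - 32) - 4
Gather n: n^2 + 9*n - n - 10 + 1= n^2 + 8*n - 9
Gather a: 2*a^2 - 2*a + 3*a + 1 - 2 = 2*a^2 + a - 1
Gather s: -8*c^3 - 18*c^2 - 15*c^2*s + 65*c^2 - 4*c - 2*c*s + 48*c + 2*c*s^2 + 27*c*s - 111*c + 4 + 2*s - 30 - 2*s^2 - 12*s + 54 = -8*c^3 + 47*c^2 - 67*c + s^2*(2*c - 2) + s*(-15*c^2 + 25*c - 10) + 28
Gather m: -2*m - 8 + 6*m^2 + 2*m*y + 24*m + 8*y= 6*m^2 + m*(2*y + 22) + 8*y - 8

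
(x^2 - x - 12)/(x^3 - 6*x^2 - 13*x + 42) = (x - 4)/(x^2 - 9*x + 14)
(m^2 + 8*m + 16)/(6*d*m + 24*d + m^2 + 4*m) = (m + 4)/(6*d + m)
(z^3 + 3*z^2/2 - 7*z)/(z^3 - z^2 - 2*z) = (z + 7/2)/(z + 1)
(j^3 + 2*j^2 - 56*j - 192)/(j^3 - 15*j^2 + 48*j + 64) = (j^2 + 10*j + 24)/(j^2 - 7*j - 8)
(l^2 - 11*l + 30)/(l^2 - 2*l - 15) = (l - 6)/(l + 3)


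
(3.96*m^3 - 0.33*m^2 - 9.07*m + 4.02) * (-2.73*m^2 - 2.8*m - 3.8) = -10.8108*m^5 - 10.1871*m^4 + 10.6371*m^3 + 15.6754*m^2 + 23.21*m - 15.276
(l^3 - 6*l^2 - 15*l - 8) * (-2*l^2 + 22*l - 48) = -2*l^5 + 34*l^4 - 150*l^3 - 26*l^2 + 544*l + 384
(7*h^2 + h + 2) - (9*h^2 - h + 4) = -2*h^2 + 2*h - 2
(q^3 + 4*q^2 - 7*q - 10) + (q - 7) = q^3 + 4*q^2 - 6*q - 17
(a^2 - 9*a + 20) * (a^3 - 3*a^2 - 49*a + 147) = a^5 - 12*a^4 - 2*a^3 + 528*a^2 - 2303*a + 2940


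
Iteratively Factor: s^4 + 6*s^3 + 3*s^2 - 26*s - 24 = (s + 3)*(s^3 + 3*s^2 - 6*s - 8) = (s + 1)*(s + 3)*(s^2 + 2*s - 8) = (s + 1)*(s + 3)*(s + 4)*(s - 2)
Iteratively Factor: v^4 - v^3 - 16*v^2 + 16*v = (v)*(v^3 - v^2 - 16*v + 16) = v*(v + 4)*(v^2 - 5*v + 4) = v*(v - 4)*(v + 4)*(v - 1)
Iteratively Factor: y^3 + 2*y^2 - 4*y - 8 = (y + 2)*(y^2 - 4) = (y - 2)*(y + 2)*(y + 2)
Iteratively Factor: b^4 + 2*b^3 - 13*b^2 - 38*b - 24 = (b + 1)*(b^3 + b^2 - 14*b - 24) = (b - 4)*(b + 1)*(b^2 + 5*b + 6) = (b - 4)*(b + 1)*(b + 3)*(b + 2)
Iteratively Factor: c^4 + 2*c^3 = (c + 2)*(c^3) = c*(c + 2)*(c^2) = c^2*(c + 2)*(c)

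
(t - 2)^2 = t^2 - 4*t + 4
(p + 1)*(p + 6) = p^2 + 7*p + 6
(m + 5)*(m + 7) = m^2 + 12*m + 35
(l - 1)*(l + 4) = l^2 + 3*l - 4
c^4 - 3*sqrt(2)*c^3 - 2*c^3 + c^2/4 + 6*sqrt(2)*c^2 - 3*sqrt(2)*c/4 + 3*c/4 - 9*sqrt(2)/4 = (c - 3/2)*(c - 1)*(c + 1/2)*(c - 3*sqrt(2))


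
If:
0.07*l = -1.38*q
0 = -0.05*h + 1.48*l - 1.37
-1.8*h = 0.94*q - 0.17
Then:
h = 0.12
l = 0.93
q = -0.05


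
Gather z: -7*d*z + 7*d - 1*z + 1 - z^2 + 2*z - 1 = 7*d - z^2 + z*(1 - 7*d)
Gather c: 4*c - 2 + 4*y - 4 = 4*c + 4*y - 6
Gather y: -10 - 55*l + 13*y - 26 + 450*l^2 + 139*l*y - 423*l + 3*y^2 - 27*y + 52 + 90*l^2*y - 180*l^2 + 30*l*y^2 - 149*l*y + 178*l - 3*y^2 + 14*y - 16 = 270*l^2 + 30*l*y^2 - 300*l + y*(90*l^2 - 10*l)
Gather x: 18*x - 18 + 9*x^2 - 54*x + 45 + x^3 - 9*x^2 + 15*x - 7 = x^3 - 21*x + 20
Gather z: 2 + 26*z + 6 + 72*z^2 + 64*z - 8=72*z^2 + 90*z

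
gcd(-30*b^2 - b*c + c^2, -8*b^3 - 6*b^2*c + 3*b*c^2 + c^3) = 1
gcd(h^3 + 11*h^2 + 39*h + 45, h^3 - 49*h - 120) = h^2 + 8*h + 15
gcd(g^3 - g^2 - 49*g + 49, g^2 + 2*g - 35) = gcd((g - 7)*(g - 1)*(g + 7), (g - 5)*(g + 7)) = g + 7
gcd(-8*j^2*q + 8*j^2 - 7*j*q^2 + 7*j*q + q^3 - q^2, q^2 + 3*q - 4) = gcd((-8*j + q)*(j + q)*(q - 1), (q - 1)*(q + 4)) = q - 1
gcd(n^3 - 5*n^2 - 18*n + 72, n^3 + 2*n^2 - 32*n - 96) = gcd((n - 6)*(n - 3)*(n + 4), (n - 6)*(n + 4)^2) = n^2 - 2*n - 24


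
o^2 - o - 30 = (o - 6)*(o + 5)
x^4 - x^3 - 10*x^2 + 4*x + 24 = (x - 3)*(x - 2)*(x + 2)^2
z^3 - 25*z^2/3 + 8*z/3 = z*(z - 8)*(z - 1/3)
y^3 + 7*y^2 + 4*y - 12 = (y - 1)*(y + 2)*(y + 6)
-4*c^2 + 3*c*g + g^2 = (-c + g)*(4*c + g)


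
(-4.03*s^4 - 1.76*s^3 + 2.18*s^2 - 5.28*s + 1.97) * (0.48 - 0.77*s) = 3.1031*s^5 - 0.5792*s^4 - 2.5234*s^3 + 5.112*s^2 - 4.0513*s + 0.9456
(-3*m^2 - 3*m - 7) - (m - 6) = -3*m^2 - 4*m - 1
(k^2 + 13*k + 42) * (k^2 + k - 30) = k^4 + 14*k^3 + 25*k^2 - 348*k - 1260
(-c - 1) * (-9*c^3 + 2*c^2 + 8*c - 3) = 9*c^4 + 7*c^3 - 10*c^2 - 5*c + 3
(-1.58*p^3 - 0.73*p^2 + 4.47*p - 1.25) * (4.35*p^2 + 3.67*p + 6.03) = -6.873*p^5 - 8.9741*p^4 + 7.238*p^3 + 6.5655*p^2 + 22.3666*p - 7.5375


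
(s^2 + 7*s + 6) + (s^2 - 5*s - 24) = 2*s^2 + 2*s - 18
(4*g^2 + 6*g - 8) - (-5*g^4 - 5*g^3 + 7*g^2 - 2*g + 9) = 5*g^4 + 5*g^3 - 3*g^2 + 8*g - 17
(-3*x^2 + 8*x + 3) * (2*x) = -6*x^3 + 16*x^2 + 6*x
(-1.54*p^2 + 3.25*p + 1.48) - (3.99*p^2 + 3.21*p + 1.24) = -5.53*p^2 + 0.04*p + 0.24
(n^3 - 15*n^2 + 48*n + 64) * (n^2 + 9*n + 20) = n^5 - 6*n^4 - 67*n^3 + 196*n^2 + 1536*n + 1280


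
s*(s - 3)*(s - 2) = s^3 - 5*s^2 + 6*s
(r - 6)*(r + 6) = r^2 - 36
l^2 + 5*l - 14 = (l - 2)*(l + 7)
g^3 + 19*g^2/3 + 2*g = g*(g + 1/3)*(g + 6)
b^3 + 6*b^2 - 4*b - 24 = (b - 2)*(b + 2)*(b + 6)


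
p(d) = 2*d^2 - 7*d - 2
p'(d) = 4*d - 7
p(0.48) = -4.90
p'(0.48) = -5.08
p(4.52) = 7.22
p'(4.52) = 11.08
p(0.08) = -2.55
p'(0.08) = -6.68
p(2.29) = -7.54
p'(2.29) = 2.16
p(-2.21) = 23.24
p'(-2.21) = -15.84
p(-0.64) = 3.30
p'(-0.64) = -9.56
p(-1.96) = 19.40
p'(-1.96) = -14.84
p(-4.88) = 79.79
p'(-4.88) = -26.52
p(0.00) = -2.00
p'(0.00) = -7.00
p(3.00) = -5.00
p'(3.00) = 5.00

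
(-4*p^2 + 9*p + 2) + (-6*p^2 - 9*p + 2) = 4 - 10*p^2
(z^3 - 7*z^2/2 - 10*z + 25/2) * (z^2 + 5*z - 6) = z^5 + 3*z^4/2 - 67*z^3/2 - 33*z^2/2 + 245*z/2 - 75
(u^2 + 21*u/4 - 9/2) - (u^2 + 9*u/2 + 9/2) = 3*u/4 - 9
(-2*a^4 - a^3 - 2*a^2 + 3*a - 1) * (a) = -2*a^5 - a^4 - 2*a^3 + 3*a^2 - a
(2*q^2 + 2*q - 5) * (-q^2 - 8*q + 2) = -2*q^4 - 18*q^3 - 7*q^2 + 44*q - 10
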